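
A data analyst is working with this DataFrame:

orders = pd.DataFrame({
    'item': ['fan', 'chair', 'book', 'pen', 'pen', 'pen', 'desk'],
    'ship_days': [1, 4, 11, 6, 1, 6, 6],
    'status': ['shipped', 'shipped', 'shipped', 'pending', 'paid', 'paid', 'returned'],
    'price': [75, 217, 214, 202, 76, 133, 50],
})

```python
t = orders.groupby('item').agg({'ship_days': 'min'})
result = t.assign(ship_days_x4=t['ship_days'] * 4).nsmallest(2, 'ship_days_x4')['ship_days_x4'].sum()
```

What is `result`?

group by item, min of ship_days:
       ship_days
item            
book          11
chair          4
desk           6
fan            1
pen            1
add column ship_days_x4 = t['ship_days'] * 4:
       ship_days  ship_days_x4
item                          
book          11            44
chair          4            16
desk           6            24
fan            1             4
pen            1             4
take 2 rows with smallest ship_days_x4:
      ship_days  ship_days_x4
item                         
fan           1             4
pen           1             4

8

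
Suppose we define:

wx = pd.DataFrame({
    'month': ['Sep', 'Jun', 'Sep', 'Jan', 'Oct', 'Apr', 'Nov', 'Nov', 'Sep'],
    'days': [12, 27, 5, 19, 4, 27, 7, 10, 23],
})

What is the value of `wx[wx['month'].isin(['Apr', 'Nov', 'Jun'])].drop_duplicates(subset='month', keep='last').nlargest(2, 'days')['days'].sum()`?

filter rows where month in ['Apr', 'Nov', 'Jun']:
  month  days
1   Jun    27
5   Apr    27
6   Nov     7
7   Nov    10
drop duplicate month (keep=last):
  month  days
1   Jun    27
5   Apr    27
7   Nov    10
take 2 rows with largest days:
  month  days
1   Jun    27
5   Apr    27
Taking the sum of column 'days' gives 54.

54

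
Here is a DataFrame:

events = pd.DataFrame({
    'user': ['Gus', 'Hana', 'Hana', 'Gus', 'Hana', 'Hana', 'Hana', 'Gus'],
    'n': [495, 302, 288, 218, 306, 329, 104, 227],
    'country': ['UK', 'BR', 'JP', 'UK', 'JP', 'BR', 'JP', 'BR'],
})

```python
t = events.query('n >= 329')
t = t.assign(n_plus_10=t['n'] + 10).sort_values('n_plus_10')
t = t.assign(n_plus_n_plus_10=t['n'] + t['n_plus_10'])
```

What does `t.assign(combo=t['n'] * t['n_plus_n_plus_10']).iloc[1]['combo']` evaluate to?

495000

filter rows where n >= 329:
   user    n country
0   Gus  495      UK
5  Hana  329      BR
add column n_plus_10 = t['n'] + 10:
   user    n country  n_plus_10
0   Gus  495      UK        505
5  Hana  329      BR        339
sort by n_plus_10:
   user    n country  n_plus_10
5  Hana  329      BR        339
0   Gus  495      UK        505
add column n_plus_n_plus_10 = t['n'] + t['n_plus_10']:
   user    n country  n_plus_10  n_plus_n_plus_10
5  Hana  329      BR        339               668
0   Gus  495      UK        505              1000
add column combo = t['n'] * t['n_plus_n_plus_10']:
   user    n country  n_plus_10  n_plus_n_plus_10   combo
5  Hana  329      BR        339               668  219772
0   Gus  495      UK        505              1000  495000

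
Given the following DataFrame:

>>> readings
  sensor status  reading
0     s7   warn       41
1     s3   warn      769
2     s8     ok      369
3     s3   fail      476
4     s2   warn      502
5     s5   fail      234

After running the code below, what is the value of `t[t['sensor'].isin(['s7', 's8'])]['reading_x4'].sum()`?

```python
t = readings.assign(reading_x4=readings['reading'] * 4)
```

1640

add column reading_x4 = readings['reading'] * 4:
  sensor status  reading  reading_x4
0     s7   warn       41         164
1     s3   warn      769        3076
2     s8     ok      369        1476
3     s3   fail      476        1904
4     s2   warn      502        2008
5     s5   fail      234         936
filter rows where sensor in ['s7', 's8']:
  sensor status  reading  reading_x4
0     s7   warn       41         164
2     s8     ok      369        1476
sum of column 'reading_x4' → 1640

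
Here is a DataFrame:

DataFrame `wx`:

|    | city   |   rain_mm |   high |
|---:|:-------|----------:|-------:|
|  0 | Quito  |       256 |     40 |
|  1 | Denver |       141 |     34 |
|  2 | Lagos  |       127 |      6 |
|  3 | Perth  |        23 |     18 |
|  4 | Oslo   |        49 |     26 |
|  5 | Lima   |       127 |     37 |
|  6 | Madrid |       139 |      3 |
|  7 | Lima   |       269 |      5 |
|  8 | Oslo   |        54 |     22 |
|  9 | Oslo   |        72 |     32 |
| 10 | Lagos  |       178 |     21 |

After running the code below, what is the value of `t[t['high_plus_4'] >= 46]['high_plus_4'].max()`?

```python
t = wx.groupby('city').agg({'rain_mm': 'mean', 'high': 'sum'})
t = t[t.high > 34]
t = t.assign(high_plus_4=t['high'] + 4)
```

group by city: mean(rain_mm), sum(high):
           rain_mm  high
city                    
Denver  141.000000    34
Lagos   152.500000    27
Lima    198.000000    42
Madrid  139.000000     3
Oslo     58.333333    80
Perth    23.000000    18
Quito   256.000000    40
filter rows where high > 34:
          rain_mm  high
city                   
Lima   198.000000    42
Oslo    58.333333    80
Quito  256.000000    40
add column high_plus_4 = t['high'] + 4:
          rain_mm  high  high_plus_4
city                                
Lima   198.000000    42           46
Oslo    58.333333    80           84
Quito  256.000000    40           44
filter rows where high_plus_4 >= 46:
         rain_mm  high  high_plus_4
city                               
Lima  198.000000    42           46
Oslo   58.333333    80           84
Finally, max of column 'high_plus_4' = 84.

84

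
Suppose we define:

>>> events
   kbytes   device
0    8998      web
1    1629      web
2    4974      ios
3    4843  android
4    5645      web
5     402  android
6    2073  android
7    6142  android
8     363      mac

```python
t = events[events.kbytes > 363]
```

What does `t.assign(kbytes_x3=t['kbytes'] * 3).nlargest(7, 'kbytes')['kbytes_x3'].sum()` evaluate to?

filter rows where kbytes > 363:
   kbytes   device
0    8998      web
1    1629      web
2    4974      ios
3    4843  android
4    5645      web
5     402  android
6    2073  android
7    6142  android
add column kbytes_x3 = t['kbytes'] * 3:
   kbytes   device  kbytes_x3
0    8998      web      26994
1    1629      web       4887
2    4974      ios      14922
3    4843  android      14529
4    5645      web      16935
5     402  android       1206
6    2073  android       6219
7    6142  android      18426
take 7 rows with largest kbytes:
   kbytes   device  kbytes_x3
0    8998      web      26994
7    6142  android      18426
4    5645      web      16935
2    4974      ios      14922
3    4843  android      14529
6    2073  android       6219
1    1629      web       4887
Taking the sum of column 'kbytes_x3' gives 102912.

102912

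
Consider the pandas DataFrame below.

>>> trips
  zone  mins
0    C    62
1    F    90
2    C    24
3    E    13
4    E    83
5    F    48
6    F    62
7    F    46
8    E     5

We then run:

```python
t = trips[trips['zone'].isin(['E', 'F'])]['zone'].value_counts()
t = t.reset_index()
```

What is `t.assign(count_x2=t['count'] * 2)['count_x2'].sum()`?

14

filter rows where zone in ['E', 'F']:
  zone  mins
1    F    90
3    E    13
4    E    83
5    F    48
6    F    62
7    F    46
8    E     5
value_counts of zone:
zone
F    4
E    3
Name: count, dtype: int64
reset_index():
  zone  count
0    F      4
1    E      3
add column count_x2 = t['count'] * 2:
  zone  count  count_x2
0    F      4         8
1    E      3         6
Then the sum of column 'count_x2': 14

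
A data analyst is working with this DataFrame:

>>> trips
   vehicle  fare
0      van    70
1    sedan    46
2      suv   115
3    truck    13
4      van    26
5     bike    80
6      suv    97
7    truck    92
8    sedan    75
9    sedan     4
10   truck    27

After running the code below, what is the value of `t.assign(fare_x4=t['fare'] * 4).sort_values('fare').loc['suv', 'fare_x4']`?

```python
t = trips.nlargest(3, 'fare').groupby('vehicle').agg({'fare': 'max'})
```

460

take 3 rows with largest fare:
  vehicle  fare
2     suv   115
6     suv    97
7   truck    92
group by vehicle, max of fare:
         fare
vehicle      
suv       115
truck      92
add column fare_x4 = t['fare'] * 4:
         fare  fare_x4
vehicle               
suv       115      460
truck      92      368
sort by fare:
         fare  fare_x4
vehicle               
truck      92      368
suv       115      460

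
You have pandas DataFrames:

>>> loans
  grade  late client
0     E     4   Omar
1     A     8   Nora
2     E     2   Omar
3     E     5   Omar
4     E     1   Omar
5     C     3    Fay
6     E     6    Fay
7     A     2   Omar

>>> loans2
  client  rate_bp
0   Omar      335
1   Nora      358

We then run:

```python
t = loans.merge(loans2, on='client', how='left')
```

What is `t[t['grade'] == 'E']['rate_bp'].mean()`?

merge on 'client' (how='left') → 8 rows:
  grade  late client  rate_bp
0     E     4   Omar    335.0
1     A     8   Nora    358.0
2     E     2   Omar    335.0
3     E     5   Omar    335.0
4     E     1   Omar    335.0
5     C     3    Fay      NaN
6     E     6    Fay      NaN
7     A     2   Omar    335.0
filter rows where grade == 'E':
  grade  late client  rate_bp
0     E     4   Omar    335.0
2     E     2   Omar    335.0
3     E     5   Omar    335.0
4     E     1   Omar    335.0
6     E     6    Fay      NaN

335.0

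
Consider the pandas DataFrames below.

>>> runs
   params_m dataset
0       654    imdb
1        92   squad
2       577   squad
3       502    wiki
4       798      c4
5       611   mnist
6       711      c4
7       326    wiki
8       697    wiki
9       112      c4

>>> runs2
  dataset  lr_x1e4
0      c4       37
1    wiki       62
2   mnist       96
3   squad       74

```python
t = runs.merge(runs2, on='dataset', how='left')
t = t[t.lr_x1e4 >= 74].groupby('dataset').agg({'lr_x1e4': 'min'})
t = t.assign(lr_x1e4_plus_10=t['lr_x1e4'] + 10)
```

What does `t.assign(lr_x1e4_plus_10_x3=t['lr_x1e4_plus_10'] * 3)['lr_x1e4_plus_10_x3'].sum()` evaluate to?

570.0

merge on 'dataset' (how='left') → 10 rows:
   params_m dataset  lr_x1e4
0       654    imdb      NaN
1        92   squad     74.0
2       577   squad     74.0
3       502    wiki     62.0
4       798      c4     37.0
5       611   mnist     96.0
6       711      c4     37.0
7       326    wiki     62.0
8       697    wiki     62.0
9       112      c4     37.0
filter rows where lr_x1e4 >= 74:
   params_m dataset  lr_x1e4
1        92   squad     74.0
2       577   squad     74.0
5       611   mnist     96.0
group by dataset, min of lr_x1e4:
         lr_x1e4
dataset         
mnist       96.0
squad       74.0
add column lr_x1e4_plus_10 = t['lr_x1e4'] + 10:
         lr_x1e4  lr_x1e4_plus_10
dataset                          
mnist       96.0            106.0
squad       74.0             84.0
add column lr_x1e4_plus_10_x3 = t['lr_x1e4_plus_10'] * 3:
         lr_x1e4  lr_x1e4_plus_10  lr_x1e4_plus_10_x3
dataset                                              
mnist       96.0            106.0               318.0
squad       74.0             84.0               252.0
Hence 570.0.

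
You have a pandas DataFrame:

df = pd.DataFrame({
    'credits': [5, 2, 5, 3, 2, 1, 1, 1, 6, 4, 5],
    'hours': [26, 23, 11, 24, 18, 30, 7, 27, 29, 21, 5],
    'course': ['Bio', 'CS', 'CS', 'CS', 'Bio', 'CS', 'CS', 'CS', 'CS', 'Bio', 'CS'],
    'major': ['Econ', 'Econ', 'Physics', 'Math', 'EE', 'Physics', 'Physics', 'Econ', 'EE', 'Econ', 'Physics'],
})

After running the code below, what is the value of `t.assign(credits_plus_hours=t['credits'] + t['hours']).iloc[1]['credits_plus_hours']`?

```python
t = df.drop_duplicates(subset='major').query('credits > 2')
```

16

drop duplicate major (keep=first):
   credits  hours course    major
0        5     26    Bio     Econ
2        5     11     CS  Physics
3        3     24     CS     Math
4        2     18    Bio       EE
filter rows where credits > 2:
   credits  hours course    major
0        5     26    Bio     Econ
2        5     11     CS  Physics
3        3     24     CS     Math
add column credits_plus_hours = t['credits'] + t['hours']:
   credits  hours course    major  credits_plus_hours
0        5     26    Bio     Econ                  31
2        5     11     CS  Physics                  16
3        3     24     CS     Math                  27
Hence 16.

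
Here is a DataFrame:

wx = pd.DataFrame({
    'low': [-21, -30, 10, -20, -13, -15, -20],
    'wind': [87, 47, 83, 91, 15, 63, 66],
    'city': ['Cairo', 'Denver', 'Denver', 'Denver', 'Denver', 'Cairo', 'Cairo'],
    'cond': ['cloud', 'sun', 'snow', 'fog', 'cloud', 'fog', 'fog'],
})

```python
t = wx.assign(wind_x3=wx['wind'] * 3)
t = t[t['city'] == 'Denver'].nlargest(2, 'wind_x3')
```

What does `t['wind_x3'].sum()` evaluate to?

522

add column wind_x3 = wx['wind'] * 3:
   low  wind    city   cond  wind_x3
0  -21    87   Cairo  cloud      261
1  -30    47  Denver    sun      141
2   10    83  Denver   snow      249
3  -20    91  Denver    fog      273
4  -13    15  Denver  cloud       45
5  -15    63   Cairo    fog      189
6  -20    66   Cairo    fog      198
filter rows where city == 'Denver':
   low  wind    city   cond  wind_x3
1  -30    47  Denver    sun      141
2   10    83  Denver   snow      249
3  -20    91  Denver    fog      273
4  -13    15  Denver  cloud       45
take 2 rows with largest wind_x3:
   low  wind    city  cond  wind_x3
3  -20    91  Denver   fog      273
2   10    83  Denver  snow      249
Then the sum of column 'wind_x3': 522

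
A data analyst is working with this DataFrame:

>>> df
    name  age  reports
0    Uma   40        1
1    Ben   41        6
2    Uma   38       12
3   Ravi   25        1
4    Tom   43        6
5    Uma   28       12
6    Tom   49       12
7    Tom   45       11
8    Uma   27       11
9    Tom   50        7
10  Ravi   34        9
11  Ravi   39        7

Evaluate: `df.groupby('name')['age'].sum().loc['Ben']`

group by name, sum of age:
name
Ben      41
Ravi     98
Tom     187
Uma     133
Name: age, dtype: int64
Reading off the value at index 'Ben', we get 41.

41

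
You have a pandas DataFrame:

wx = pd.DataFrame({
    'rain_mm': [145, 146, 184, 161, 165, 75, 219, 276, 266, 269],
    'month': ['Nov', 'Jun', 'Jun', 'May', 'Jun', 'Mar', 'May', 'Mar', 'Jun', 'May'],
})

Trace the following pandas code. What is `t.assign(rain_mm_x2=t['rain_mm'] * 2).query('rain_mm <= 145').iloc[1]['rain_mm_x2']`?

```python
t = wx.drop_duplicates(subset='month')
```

drop duplicate month (keep=first):
   rain_mm month
0      145   Nov
1      146   Jun
3      161   May
5       75   Mar
add column rain_mm_x2 = t['rain_mm'] * 2:
   rain_mm month  rain_mm_x2
0      145   Nov         290
1      146   Jun         292
3      161   May         322
5       75   Mar         150
filter rows where rain_mm <= 145:
   rain_mm month  rain_mm_x2
0      145   Nov         290
5       75   Mar         150
Then the value at position 1, column 'rain_mm_x2': 150

150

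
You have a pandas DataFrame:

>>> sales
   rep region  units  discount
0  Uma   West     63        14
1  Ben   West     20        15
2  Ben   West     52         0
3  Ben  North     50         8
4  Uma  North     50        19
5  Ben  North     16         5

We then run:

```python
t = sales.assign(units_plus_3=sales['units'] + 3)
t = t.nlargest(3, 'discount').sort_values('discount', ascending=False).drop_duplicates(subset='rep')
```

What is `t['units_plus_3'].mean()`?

add column units_plus_3 = sales['units'] + 3:
   rep region  units  discount  units_plus_3
0  Uma   West     63        14            66
1  Ben   West     20        15            23
2  Ben   West     52         0            55
3  Ben  North     50         8            53
4  Uma  North     50        19            53
5  Ben  North     16         5            19
take 3 rows with largest discount:
   rep region  units  discount  units_plus_3
4  Uma  North     50        19            53
1  Ben   West     20        15            23
0  Uma   West     63        14            66
sort by discount descending:
   rep region  units  discount  units_plus_3
4  Uma  North     50        19            53
1  Ben   West     20        15            23
0  Uma   West     63        14            66
drop duplicate rep (keep=first):
   rep region  units  discount  units_plus_3
4  Uma  North     50        19            53
1  Ben   West     20        15            23
The mean of column 'units_plus_3' is 38.0.

38.0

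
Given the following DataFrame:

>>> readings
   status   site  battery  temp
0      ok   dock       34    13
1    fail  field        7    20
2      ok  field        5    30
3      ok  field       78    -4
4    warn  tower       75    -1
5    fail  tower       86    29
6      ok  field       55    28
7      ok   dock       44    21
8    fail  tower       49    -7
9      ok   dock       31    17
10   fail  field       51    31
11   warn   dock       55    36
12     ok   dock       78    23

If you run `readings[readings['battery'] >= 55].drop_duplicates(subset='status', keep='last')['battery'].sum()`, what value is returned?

219

filter rows where battery >= 55:
   status   site  battery  temp
3      ok  field       78    -4
4    warn  tower       75    -1
5    fail  tower       86    29
6      ok  field       55    28
11   warn   dock       55    36
12     ok   dock       78    23
drop duplicate status (keep=last):
   status   site  battery  temp
5    fail  tower       86    29
11   warn   dock       55    36
12     ok   dock       78    23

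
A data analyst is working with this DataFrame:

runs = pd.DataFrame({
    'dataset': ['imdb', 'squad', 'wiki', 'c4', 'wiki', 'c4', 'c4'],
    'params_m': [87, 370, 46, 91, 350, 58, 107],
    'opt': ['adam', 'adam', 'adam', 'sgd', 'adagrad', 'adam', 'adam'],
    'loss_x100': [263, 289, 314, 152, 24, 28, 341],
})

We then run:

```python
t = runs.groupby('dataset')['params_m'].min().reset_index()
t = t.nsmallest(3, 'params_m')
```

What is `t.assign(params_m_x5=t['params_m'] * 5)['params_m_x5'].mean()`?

318.333333333

group by dataset, min of params_m:
dataset
c4        58
imdb      87
squad    370
wiki      46
Name: params_m, dtype: int64
reset_index():
  dataset  params_m
0      c4        58
1    imdb        87
2   squad       370
3    wiki        46
take 3 rows with smallest params_m:
  dataset  params_m
3    wiki        46
0      c4        58
1    imdb        87
add column params_m_x5 = t['params_m'] * 5:
  dataset  params_m  params_m_x5
3    wiki        46          230
0      c4        58          290
1    imdb        87          435
Hence 318.333333333.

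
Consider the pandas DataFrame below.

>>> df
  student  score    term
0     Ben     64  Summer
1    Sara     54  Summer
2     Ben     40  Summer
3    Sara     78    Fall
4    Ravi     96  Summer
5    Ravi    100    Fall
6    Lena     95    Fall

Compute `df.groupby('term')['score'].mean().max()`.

group by term, mean of score:
term
Fall      91.0
Summer    63.5
Name: score, dtype: float64
max of the resulting series → 91.0

91.0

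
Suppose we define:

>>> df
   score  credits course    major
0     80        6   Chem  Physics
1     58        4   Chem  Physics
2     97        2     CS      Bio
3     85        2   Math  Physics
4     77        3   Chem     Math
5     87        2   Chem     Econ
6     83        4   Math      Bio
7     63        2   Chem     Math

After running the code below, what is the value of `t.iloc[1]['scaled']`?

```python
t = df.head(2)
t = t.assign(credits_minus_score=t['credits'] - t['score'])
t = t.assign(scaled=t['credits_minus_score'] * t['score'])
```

take first 2 rows:
   score  credits course    major
0     80        6   Chem  Physics
1     58        4   Chem  Physics
add column credits_minus_score = t['credits'] - t['score']:
   score  credits course    major  credits_minus_score
0     80        6   Chem  Physics                  -74
1     58        4   Chem  Physics                  -54
add column scaled = t['credits_minus_score'] * t['score']:
   score  credits course    major  credits_minus_score  scaled
0     80        6   Chem  Physics                  -74   -5920
1     58        4   Chem  Physics                  -54   -3132
Reading off the value at position 1, column 'scaled', we get -3132.

-3132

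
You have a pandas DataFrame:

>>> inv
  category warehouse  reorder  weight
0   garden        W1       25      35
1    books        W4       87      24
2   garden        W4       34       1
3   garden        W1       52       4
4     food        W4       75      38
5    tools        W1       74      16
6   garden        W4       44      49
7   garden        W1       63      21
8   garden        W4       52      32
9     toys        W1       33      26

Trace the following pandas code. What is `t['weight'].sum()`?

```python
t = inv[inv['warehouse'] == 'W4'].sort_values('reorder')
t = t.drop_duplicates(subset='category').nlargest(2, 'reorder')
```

62

filter rows where warehouse == 'W4':
  category warehouse  reorder  weight
1    books        W4       87      24
2   garden        W4       34       1
4     food        W4       75      38
6   garden        W4       44      49
8   garden        W4       52      32
sort by reorder:
  category warehouse  reorder  weight
2   garden        W4       34       1
6   garden        W4       44      49
8   garden        W4       52      32
4     food        W4       75      38
1    books        W4       87      24
drop duplicate category (keep=first):
  category warehouse  reorder  weight
2   garden        W4       34       1
4     food        W4       75      38
1    books        W4       87      24
take 2 rows with largest reorder:
  category warehouse  reorder  weight
1    books        W4       87      24
4     food        W4       75      38
Taking the sum of column 'weight' gives 62.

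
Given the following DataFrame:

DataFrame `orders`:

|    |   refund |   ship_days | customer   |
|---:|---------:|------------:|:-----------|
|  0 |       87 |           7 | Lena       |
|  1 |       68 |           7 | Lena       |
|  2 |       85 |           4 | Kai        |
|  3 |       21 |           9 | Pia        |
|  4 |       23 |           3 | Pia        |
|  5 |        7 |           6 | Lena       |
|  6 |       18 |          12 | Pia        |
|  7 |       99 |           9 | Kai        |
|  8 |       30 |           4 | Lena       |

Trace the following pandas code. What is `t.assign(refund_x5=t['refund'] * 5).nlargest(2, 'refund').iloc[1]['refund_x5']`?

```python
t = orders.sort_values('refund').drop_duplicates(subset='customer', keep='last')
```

435

sort by refund:
   refund  ship_days customer
5       7          6     Lena
6      18         12      Pia
3      21          9      Pia
4      23          3      Pia
8      30          4     Lena
1      68          7     Lena
2      85          4      Kai
0      87          7     Lena
7      99          9      Kai
drop duplicate customer (keep=last):
   refund  ship_days customer
4      23          3      Pia
0      87          7     Lena
7      99          9      Kai
add column refund_x5 = t['refund'] * 5:
   refund  ship_days customer  refund_x5
4      23          3      Pia        115
0      87          7     Lena        435
7      99          9      Kai        495
take 2 rows with largest refund:
   refund  ship_days customer  refund_x5
7      99          9      Kai        495
0      87          7     Lena        435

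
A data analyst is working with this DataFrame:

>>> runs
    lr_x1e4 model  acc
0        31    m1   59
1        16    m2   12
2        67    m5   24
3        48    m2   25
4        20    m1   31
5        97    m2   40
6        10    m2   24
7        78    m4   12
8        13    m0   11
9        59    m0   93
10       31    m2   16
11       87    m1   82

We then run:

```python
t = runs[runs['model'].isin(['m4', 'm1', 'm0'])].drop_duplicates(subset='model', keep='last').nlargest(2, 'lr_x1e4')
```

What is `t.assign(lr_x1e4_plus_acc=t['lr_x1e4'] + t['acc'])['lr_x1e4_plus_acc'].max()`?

filter rows where model in ['m4', 'm1', 'm0']:
    lr_x1e4 model  acc
0        31    m1   59
4        20    m1   31
7        78    m4   12
8        13    m0   11
9        59    m0   93
11       87    m1   82
drop duplicate model (keep=last):
    lr_x1e4 model  acc
7        78    m4   12
9        59    m0   93
11       87    m1   82
take 2 rows with largest lr_x1e4:
    lr_x1e4 model  acc
11       87    m1   82
7        78    m4   12
add column lr_x1e4_plus_acc = t['lr_x1e4'] + t['acc']:
    lr_x1e4 model  acc  lr_x1e4_plus_acc
11       87    m1   82               169
7        78    m4   12                90
The max of column 'lr_x1e4_plus_acc' is 169.

169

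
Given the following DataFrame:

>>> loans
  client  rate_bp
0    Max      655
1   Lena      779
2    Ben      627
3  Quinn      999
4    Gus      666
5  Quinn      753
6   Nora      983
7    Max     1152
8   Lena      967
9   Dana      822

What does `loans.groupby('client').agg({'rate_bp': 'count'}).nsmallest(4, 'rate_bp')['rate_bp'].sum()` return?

group by client, count of rate_bp:
        rate_bp
client         
Ben           1
Dana          1
Gus           1
Lena          2
Max           2
Nora          1
Quinn         2
take 4 rows with smallest rate_bp:
        rate_bp
client         
Ben           1
Dana          1
Gus           1
Nora          1

4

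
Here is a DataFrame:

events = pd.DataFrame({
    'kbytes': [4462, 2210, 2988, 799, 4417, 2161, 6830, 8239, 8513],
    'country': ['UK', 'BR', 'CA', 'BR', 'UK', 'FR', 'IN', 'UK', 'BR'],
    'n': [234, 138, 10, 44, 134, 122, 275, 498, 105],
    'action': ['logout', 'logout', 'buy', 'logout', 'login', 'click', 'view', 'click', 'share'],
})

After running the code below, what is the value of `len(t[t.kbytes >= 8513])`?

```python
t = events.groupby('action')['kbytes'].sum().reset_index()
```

2

group by action, sum of kbytes:
action
buy        2988
click     10400
login      4417
logout     7471
share      8513
view       6830
Name: kbytes, dtype: int64
reset_index():
   action  kbytes
0     buy    2988
1   click   10400
2   login    4417
3  logout    7471
4   share    8513
5    view    6830
filter rows where kbytes >= 8513:
  action  kbytes
1  click   10400
4  share    8513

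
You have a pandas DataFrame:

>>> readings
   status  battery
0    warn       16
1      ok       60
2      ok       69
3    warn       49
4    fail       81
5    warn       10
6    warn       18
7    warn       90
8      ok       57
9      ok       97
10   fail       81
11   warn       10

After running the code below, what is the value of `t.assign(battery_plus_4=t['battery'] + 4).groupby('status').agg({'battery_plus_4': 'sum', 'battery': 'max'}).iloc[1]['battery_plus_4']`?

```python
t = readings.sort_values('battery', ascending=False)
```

299

sort by battery descending:
   status  battery
9      ok       97
7    warn       90
4    fail       81
10   fail       81
2      ok       69
1      ok       60
8      ok       57
3    warn       49
6    warn       18
0    warn       16
5    warn       10
11   warn       10
add column battery_plus_4 = t['battery'] + 4:
   status  battery  battery_plus_4
9      ok       97             101
7    warn       90              94
4    fail       81              85
10   fail       81              85
2      ok       69              73
1      ok       60              64
8      ok       57              61
3    warn       49              53
6    warn       18              22
0    warn       16              20
5    warn       10              14
11   warn       10              14
group by status: sum(battery_plus_4), max(battery):
        battery_plus_4  battery
status                         
fail               170       81
ok                 299       97
warn               217       90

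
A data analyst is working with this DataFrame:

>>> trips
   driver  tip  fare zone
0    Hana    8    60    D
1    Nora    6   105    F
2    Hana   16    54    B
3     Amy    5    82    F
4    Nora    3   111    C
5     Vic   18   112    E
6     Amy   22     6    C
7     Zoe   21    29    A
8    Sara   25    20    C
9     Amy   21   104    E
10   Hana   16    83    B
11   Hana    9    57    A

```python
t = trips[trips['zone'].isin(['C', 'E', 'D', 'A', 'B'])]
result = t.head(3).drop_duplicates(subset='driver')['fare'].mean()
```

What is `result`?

85.5

filter rows where zone in ['C', 'E', 'D', 'A', 'B']:
   driver  tip  fare zone
0    Hana    8    60    D
2    Hana   16    54    B
4    Nora    3   111    C
5     Vic   18   112    E
6     Amy   22     6    C
7     Zoe   21    29    A
8    Sara   25    20    C
9     Amy   21   104    E
10   Hana   16    83    B
11   Hana    9    57    A
take first 3 rows:
  driver  tip  fare zone
0   Hana    8    60    D
2   Hana   16    54    B
4   Nora    3   111    C
drop duplicate driver (keep=first):
  driver  tip  fare zone
0   Hana    8    60    D
4   Nora    3   111    C
Taking the mean of column 'fare' gives 85.5.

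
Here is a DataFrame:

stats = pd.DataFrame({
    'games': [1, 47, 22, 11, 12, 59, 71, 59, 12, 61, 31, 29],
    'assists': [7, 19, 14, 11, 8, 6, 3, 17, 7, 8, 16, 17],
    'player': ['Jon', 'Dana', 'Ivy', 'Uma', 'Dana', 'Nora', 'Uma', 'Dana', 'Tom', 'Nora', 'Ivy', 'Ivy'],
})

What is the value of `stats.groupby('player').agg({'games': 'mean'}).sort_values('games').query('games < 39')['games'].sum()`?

40.3333333333

group by player, mean of games:
            games
player           
Dana    39.333333
Ivy     27.333333
Jon      1.000000
Nora    60.000000
Tom     12.000000
Uma     41.000000
sort by games:
            games
player           
Jon      1.000000
Tom     12.000000
Ivy     27.333333
Dana    39.333333
Uma     41.000000
Nora    60.000000
filter rows where games < 39:
            games
player           
Jon      1.000000
Tom     12.000000
Ivy     27.333333
Reading off the sum of column 'games', we get 40.3333333333.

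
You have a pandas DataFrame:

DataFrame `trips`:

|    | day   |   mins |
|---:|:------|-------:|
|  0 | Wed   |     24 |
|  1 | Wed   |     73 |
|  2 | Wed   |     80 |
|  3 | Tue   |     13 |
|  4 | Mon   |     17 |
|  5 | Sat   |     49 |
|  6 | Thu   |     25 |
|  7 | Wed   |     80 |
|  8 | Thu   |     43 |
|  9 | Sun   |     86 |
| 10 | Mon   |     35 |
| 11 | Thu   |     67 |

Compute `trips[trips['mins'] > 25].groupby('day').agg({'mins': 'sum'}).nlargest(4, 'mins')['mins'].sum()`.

filter rows where mins > 25:
    day  mins
1   Wed    73
2   Wed    80
5   Sat    49
7   Wed    80
8   Thu    43
9   Sun    86
10  Mon    35
11  Thu    67
group by day, sum of mins:
     mins
day      
Mon    35
Sat    49
Sun    86
Thu   110
Wed   233
take 4 rows with largest mins:
     mins
day      
Wed   233
Thu   110
Sun    86
Sat    49
sum of column 'mins' → 478

478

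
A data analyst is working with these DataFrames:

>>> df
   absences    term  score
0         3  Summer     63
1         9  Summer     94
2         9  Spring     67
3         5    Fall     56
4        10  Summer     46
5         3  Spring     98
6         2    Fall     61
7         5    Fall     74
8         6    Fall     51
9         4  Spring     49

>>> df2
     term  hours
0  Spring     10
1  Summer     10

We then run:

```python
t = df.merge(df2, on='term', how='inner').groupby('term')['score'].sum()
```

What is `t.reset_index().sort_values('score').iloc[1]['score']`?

214

merge on 'term' (how='inner') → 6 rows:
   absences    term  score  hours
0         3  Summer     63     10
1         9  Summer     94     10
2         9  Spring     67     10
3        10  Summer     46     10
4         3  Spring     98     10
5         4  Spring     49     10
group by term, sum of score:
term
Spring    214
Summer    203
Name: score, dtype: int64
reset_index():
     term  score
0  Spring    214
1  Summer    203
sort by score:
     term  score
1  Summer    203
0  Spring    214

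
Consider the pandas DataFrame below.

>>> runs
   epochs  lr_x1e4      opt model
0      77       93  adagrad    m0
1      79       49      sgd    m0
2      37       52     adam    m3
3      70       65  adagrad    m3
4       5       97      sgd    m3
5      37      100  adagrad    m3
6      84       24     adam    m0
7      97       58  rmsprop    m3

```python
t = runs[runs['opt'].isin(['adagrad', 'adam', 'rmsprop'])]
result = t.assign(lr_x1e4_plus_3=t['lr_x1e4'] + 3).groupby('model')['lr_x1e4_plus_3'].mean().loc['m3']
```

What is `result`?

71.75

filter rows where opt in ['adagrad', 'adam', 'rmsprop']:
   epochs  lr_x1e4      opt model
0      77       93  adagrad    m0
2      37       52     adam    m3
3      70       65  adagrad    m3
5      37      100  adagrad    m3
6      84       24     adam    m0
7      97       58  rmsprop    m3
add column lr_x1e4_plus_3 = t['lr_x1e4'] + 3:
   epochs  lr_x1e4      opt model  lr_x1e4_plus_3
0      77       93  adagrad    m0              96
2      37       52     adam    m3              55
3      70       65  adagrad    m3              68
5      37      100  adagrad    m3             103
6      84       24     adam    m0              27
7      97       58  rmsprop    m3              61
group by model, mean of lr_x1e4_plus_3:
model
m0    61.50
m3    71.75
Name: lr_x1e4_plus_3, dtype: float64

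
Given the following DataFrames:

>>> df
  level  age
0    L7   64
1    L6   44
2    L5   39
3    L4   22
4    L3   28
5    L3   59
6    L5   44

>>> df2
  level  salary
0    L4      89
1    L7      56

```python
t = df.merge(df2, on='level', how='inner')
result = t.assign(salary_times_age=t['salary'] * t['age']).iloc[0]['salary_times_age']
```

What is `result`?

merge on 'level' (how='inner') → 2 rows:
  level  age  salary
0    L7   64      56
1    L4   22      89
add column salary_times_age = t['salary'] * t['age']:
  level  age  salary  salary_times_age
0    L7   64      56              3584
1    L4   22      89              1958

3584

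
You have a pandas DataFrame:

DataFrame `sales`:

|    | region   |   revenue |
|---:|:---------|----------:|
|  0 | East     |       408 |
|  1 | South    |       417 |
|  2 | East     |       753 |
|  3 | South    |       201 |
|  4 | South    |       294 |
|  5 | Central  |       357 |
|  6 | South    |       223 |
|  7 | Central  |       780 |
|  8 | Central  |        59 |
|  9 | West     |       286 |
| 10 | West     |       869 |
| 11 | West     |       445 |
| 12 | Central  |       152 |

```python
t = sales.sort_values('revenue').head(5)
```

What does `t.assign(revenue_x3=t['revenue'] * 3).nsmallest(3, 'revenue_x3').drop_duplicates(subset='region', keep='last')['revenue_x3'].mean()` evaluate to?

529.5

sort by revenue:
     region  revenue
8   Central       59
12  Central      152
3     South      201
6     South      223
9      West      286
4     South      294
5   Central      357
0      East      408
1     South      417
11     West      445
2      East      753
7   Central      780
10     West      869
take first 5 rows:
     region  revenue
8   Central       59
12  Central      152
3     South      201
6     South      223
9      West      286
add column revenue_x3 = t['revenue'] * 3:
     region  revenue  revenue_x3
8   Central       59         177
12  Central      152         456
3     South      201         603
6     South      223         669
9      West      286         858
take 3 rows with smallest revenue_x3:
     region  revenue  revenue_x3
8   Central       59         177
12  Central      152         456
3     South      201         603
drop duplicate region (keep=last):
     region  revenue  revenue_x3
12  Central      152         456
3     South      201         603
Finally, mean of column 'revenue_x3' = 529.5.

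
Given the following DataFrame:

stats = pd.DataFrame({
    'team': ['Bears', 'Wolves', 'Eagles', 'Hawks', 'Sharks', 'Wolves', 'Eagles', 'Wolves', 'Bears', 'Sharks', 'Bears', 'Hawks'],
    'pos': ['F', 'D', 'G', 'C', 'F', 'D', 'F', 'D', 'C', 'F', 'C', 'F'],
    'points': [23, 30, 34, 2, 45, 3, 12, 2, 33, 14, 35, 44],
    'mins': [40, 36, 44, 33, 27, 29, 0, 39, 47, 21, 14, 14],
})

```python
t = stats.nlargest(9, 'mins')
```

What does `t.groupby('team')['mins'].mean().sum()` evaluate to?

take 9 rows with largest mins:
     team pos  points  mins
8   Bears   C      33    47
2  Eagles   G      34    44
0   Bears   F      23    40
7  Wolves   D       2    39
1  Wolves   D      30    36
3   Hawks   C       2    33
5  Wolves   D       3    29
4  Sharks   F      45    27
9  Sharks   F      14    21
group by team, mean of mins:
team
Bears     43.500000
Eagles    44.000000
Hawks     33.000000
Sharks    24.000000
Wolves    34.666667
Name: mins, dtype: float64
Finally, sum of the resulting series = 179.166666667.

179.166666667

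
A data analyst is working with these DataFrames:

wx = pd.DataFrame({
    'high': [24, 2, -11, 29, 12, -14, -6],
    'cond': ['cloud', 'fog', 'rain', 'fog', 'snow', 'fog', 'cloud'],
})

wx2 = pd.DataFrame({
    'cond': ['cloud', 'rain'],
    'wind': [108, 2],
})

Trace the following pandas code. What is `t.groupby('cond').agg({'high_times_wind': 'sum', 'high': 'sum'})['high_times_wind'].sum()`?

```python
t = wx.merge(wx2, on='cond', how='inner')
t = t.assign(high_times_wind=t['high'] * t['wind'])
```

merge on 'cond' (how='inner') → 3 rows:
   high   cond  wind
0    24  cloud   108
1   -11   rain     2
2    -6  cloud   108
add column high_times_wind = t['high'] * t['wind']:
   high   cond  wind  high_times_wind
0    24  cloud   108             2592
1   -11   rain     2              -22
2    -6  cloud   108             -648
group by cond: sum(high_times_wind), sum(high):
       high_times_wind  high
cond                        
cloud             1944    18
rain               -22   -11

1922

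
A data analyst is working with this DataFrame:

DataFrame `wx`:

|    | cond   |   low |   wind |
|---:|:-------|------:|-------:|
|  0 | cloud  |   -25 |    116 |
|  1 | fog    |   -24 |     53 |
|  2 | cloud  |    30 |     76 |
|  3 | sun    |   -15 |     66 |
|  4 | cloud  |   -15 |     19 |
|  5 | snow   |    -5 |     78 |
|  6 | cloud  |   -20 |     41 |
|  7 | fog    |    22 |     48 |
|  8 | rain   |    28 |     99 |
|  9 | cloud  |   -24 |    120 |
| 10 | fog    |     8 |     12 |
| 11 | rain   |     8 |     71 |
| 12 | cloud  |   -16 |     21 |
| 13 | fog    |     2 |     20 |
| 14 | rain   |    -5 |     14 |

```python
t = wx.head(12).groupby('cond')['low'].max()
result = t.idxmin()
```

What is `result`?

sun

take first 12 rows:
     cond  low  wind
0   cloud  -25   116
1     fog  -24    53
2   cloud   30    76
3     sun  -15    66
4   cloud  -15    19
5    snow   -5    78
6   cloud  -20    41
7     fog   22    48
8    rain   28    99
9   cloud  -24   120
10    fog    8    12
11   rain    8    71
group by cond, max of low:
cond
cloud    30
fog      22
rain     28
snow     -5
sun     -15
Name: low, dtype: int64
The label with the smallest value is sun.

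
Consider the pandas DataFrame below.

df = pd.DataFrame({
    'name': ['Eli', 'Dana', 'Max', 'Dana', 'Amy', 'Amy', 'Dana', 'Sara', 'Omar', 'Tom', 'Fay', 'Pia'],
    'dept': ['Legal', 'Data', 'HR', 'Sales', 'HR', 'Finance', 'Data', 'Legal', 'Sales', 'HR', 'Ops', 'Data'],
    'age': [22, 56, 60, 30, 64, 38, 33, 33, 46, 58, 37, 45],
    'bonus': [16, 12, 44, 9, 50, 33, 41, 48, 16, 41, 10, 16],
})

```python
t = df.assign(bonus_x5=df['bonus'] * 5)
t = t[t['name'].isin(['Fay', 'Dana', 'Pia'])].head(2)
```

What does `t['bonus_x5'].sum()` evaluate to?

105

add column bonus_x5 = df['bonus'] * 5:
    name     dept  age  bonus  bonus_x5
0    Eli    Legal   22     16        80
1   Dana     Data   56     12        60
2    Max       HR   60     44       220
3   Dana    Sales   30      9        45
4    Amy       HR   64     50       250
5    Amy  Finance   38     33       165
6   Dana     Data   33     41       205
7   Sara    Legal   33     48       240
8   Omar    Sales   46     16        80
9    Tom       HR   58     41       205
10   Fay      Ops   37     10        50
11   Pia     Data   45     16        80
filter rows where name in ['Fay', 'Dana', 'Pia']:
    name   dept  age  bonus  bonus_x5
1   Dana   Data   56     12        60
3   Dana  Sales   30      9        45
6   Dana   Data   33     41       205
10   Fay    Ops   37     10        50
11   Pia   Data   45     16        80
take first 2 rows:
   name   dept  age  bonus  bonus_x5
1  Dana   Data   56     12        60
3  Dana  Sales   30      9        45
The sum of column 'bonus_x5' is 105.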